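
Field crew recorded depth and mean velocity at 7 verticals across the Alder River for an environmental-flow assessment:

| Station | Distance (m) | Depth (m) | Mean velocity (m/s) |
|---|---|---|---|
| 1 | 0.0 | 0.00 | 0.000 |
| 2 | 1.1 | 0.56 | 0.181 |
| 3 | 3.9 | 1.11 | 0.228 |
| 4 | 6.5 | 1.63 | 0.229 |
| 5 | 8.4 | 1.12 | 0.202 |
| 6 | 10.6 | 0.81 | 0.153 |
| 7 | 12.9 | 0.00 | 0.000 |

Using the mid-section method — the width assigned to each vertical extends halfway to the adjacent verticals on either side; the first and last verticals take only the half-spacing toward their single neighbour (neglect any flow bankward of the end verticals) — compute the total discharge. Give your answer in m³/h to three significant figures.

8870 m³/h

w_2 = (3.9 − 0.0)/2 = 1.95 m; q_2 = 0.181 × 0.56 × 1.95 = 0.1977 m³/s
w_3 = (6.5 − 1.1)/2 = 2.7 m; q_3 = 0.228 × 1.11 × 2.7 = 0.6833 m³/s
w_4 = (8.4 − 3.9)/2 = 2.25 m; q_4 = 0.229 × 1.63 × 2.25 = 0.8399 m³/s
w_5 = (10.6 − 6.5)/2 = 2.05 m; q_5 = 0.202 × 1.12 × 2.05 = 0.4638 m³/s
w_6 = (12.9 − 8.4)/2 = 2.25 m; q_6 = 0.153 × 0.81 × 2.25 = 0.2788 m³/s
Stations 1, 7 contribute zero (depth or velocity is 0).
Q = Σ qᵢ = 2.463 m³/s
= 2.463 × 3600 = 8868 m³/h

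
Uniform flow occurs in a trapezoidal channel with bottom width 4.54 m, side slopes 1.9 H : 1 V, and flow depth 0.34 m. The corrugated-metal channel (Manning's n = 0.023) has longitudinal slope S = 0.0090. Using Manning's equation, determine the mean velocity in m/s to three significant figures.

1.82 m/s

A = (b + z·y)·y = (4.54 + 1.9×0.34)×0.34 = 1.763 m²
P = b + 2y√(1+z²) = 4.54 + 2×0.34×√(1+1.9²) = 6.000 m
R = A/P = 1.763/6.000 = 0.2939 m
Q = (1/n)·A·R^(2/3)·S^(1/2) = (1/0.023) × 1.763 × 0.2939^(2/3) × 0.0090^(1/2) = 3.215 m³/s
V = Q/A = 3.215/1.763 = 1.823 m/s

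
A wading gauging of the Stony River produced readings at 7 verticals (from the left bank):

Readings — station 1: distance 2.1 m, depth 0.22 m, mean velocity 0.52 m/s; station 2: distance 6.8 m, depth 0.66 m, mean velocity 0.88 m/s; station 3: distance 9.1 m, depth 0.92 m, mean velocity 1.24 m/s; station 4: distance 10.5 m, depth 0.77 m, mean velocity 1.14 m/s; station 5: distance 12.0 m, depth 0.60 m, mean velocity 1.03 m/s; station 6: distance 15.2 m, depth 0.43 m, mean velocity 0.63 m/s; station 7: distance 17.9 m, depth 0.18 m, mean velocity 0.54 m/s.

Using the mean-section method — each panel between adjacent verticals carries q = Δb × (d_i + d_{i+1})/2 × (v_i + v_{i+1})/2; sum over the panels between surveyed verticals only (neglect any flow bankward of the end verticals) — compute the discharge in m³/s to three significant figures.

7.75 m³/s

Panel 1-2: Δb = 4.7 m, d̄ = (0.22+0.66)/2 = 0.44, v̄ = (0.52+0.88)/2 = 0.7 → q = 4.7×0.44×0.7 = 1.448 m³/s
Panel 2-3: Δb = 2.3 m, d̄ = (0.66+0.92)/2 = 0.79, v̄ = (0.88+1.24)/2 = 1.06 → q = 2.3×0.79×1.06 = 1.926 m³/s
Panel 3-4: Δb = 1.4 m, d̄ = (0.92+0.77)/2 = 0.845, v̄ = (1.24+1.14)/2 = 1.19 → q = 1.4×0.845×1.19 = 1.408 m³/s
Panel 4-5: Δb = 1.5 m, d̄ = (0.77+0.60)/2 = 0.685, v̄ = (1.14+1.03)/2 = 1.085 → q = 1.5×0.685×1.085 = 1.115 m³/s
Panel 5-6: Δb = 3.2 m, d̄ = (0.60+0.43)/2 = 0.515, v̄ = (1.03+0.63)/2 = 0.83 → q = 3.2×0.515×0.83 = 1.368 m³/s
Panel 6-7: Δb = 2.7 m, d̄ = (0.43+0.18)/2 = 0.305, v̄ = (0.63+0.54)/2 = 0.585 → q = 2.7×0.305×0.585 = 0.4817 m³/s
Q = Σ q = 7.746 m³/s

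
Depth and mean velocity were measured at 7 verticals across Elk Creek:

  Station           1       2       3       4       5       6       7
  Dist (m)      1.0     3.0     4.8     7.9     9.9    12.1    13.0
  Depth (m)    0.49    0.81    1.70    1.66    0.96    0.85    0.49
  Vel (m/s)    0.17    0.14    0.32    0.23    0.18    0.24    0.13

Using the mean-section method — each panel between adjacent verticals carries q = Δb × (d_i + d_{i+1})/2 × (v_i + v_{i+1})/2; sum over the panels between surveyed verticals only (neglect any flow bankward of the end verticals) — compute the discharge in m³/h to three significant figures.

11600 m³/h

Panel 1-2: Δb = 2 m, d̄ = (0.49+0.81)/2 = 0.65, v̄ = (0.17+0.14)/2 = 0.155 → q = 2×0.65×0.155 = 0.2015 m³/s
Panel 2-3: Δb = 1.8 m, d̄ = (0.81+1.70)/2 = 1.255, v̄ = (0.14+0.32)/2 = 0.23 → q = 1.8×1.255×0.23 = 0.5196 m³/s
Panel 3-4: Δb = 3.1 m, d̄ = (1.70+1.66)/2 = 1.68, v̄ = (0.32+0.23)/2 = 0.275 → q = 3.1×1.68×0.275 = 1.432 m³/s
Panel 4-5: Δb = 2 m, d̄ = (1.66+0.96)/2 = 1.31, v̄ = (0.23+0.18)/2 = 0.205 → q = 2×1.31×0.205 = 0.5371 m³/s
Panel 5-6: Δb = 2.2 m, d̄ = (0.96+0.85)/2 = 0.905, v̄ = (0.18+0.24)/2 = 0.21 → q = 2.2×0.905×0.21 = 0.4181 m³/s
Panel 6-7: Δb = 0.9 m, d̄ = (0.85+0.49)/2 = 0.67, v̄ = (0.24+0.13)/2 = 0.185 → q = 0.9×0.67×0.185 = 0.1116 m³/s
Q = Σ q = 3.220 m³/s
= 3.220 × 3600 = 11590 m³/h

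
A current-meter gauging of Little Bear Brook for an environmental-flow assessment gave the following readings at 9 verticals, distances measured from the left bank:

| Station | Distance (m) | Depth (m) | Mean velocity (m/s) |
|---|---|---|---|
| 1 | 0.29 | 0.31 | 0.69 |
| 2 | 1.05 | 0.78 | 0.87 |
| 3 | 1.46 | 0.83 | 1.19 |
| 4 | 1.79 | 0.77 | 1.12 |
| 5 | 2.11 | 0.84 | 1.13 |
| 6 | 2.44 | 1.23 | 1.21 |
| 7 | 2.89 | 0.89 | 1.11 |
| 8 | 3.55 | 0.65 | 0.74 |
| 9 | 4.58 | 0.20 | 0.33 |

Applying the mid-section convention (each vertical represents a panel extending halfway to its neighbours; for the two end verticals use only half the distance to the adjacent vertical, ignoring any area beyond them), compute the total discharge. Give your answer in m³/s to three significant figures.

3.00 m³/s

w_1 = (1.05 − 0.29)/2 = 0.38 m; q_1 = 0.69 × 0.31 × 0.38 = 0.08128 m³/s
w_2 = (1.46 − 0.29)/2 = 0.585 m; q_2 = 0.87 × 0.78 × 0.585 = 0.3970 m³/s
w_3 = (1.79 − 1.05)/2 = 0.37 m; q_3 = 1.19 × 0.83 × 0.37 = 0.3654 m³/s
w_4 = (2.11 − 1.46)/2 = 0.325 m; q_4 = 1.12 × 0.77 × 0.325 = 0.2803 m³/s
w_5 = (2.44 − 1.79)/2 = 0.325 m; q_5 = 1.13 × 0.84 × 0.325 = 0.3085 m³/s
w_6 = (2.89 − 2.11)/2 = 0.39 m; q_6 = 1.21 × 1.23 × 0.39 = 0.5804 m³/s
w_7 = (3.55 − 2.44)/2 = 0.555 m; q_7 = 1.11 × 0.89 × 0.555 = 0.5483 m³/s
w_8 = (4.58 − 2.89)/2 = 0.845 m; q_8 = 0.74 × 0.65 × 0.845 = 0.4064 m³/s
w_9 = (4.58 − 3.55)/2 = 0.515 m; q_9 = 0.33 × 0.20 × 0.515 = 0.03399 m³/s
Q = Σ qᵢ = 3.002 m³/s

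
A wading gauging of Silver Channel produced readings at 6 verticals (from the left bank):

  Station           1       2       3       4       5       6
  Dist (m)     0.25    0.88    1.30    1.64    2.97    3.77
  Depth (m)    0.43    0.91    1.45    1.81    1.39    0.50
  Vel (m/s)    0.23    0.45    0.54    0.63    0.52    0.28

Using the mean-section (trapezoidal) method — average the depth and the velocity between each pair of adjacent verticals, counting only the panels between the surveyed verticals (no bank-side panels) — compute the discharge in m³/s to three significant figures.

2.24 m³/s

Panel 1-2: Δb = 0.63 m, d̄ = (0.43+0.91)/2 = 0.67, v̄ = (0.23+0.45)/2 = 0.34 → q = 0.63×0.67×0.34 = 0.1435 m³/s
Panel 2-3: Δb = 0.42 m, d̄ = (0.91+1.45)/2 = 1.18, v̄ = (0.45+0.54)/2 = 0.495 → q = 0.42×1.18×0.495 = 0.2453 m³/s
Panel 3-4: Δb = 0.34 m, d̄ = (1.45+1.81)/2 = 1.63, v̄ = (0.54+0.63)/2 = 0.585 → q = 0.34×1.63×0.585 = 0.3242 m³/s
Panel 4-5: Δb = 1.33 m, d̄ = (1.81+1.39)/2 = 1.6, v̄ = (0.63+0.52)/2 = 0.575 → q = 1.33×1.6×0.575 = 1.224 m³/s
Panel 5-6: Δb = 0.8 m, d̄ = (1.39+0.50)/2 = 0.945, v̄ = (0.52+0.28)/2 = 0.4 → q = 0.8×0.945×0.4 = 0.3024 m³/s
Q = Σ q = 2.239 m³/s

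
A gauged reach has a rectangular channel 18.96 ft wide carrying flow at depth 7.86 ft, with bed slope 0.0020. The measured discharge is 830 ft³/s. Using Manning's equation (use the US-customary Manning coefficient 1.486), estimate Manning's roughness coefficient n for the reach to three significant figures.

A = b·y = 18.96 × 7.86 = 149.0 ft²
P = b + 2y = 18.96 + 2×7.86 = 34.68 ft
R = A/P = 149.0/34.68 = 4.297 ft
n = (1.486/Q)·A·R^(2/3)·S^(1/2) = (1.486/830) × 149.0 × 2.643 × 0.04472 = 0.03154

0.0315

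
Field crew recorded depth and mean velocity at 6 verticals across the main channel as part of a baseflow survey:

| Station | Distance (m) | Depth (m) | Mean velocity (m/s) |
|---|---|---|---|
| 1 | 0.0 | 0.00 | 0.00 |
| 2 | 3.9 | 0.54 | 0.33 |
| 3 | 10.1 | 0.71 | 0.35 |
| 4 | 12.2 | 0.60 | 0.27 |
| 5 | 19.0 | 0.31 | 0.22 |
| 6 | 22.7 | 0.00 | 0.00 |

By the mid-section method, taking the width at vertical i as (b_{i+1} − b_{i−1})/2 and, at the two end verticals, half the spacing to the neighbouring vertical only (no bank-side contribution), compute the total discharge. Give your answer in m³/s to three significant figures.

3.01 m³/s

w_2 = (10.1 − 0.0)/2 = 5.05 m; q_2 = 0.33 × 0.54 × 5.05 = 0.8999 m³/s
w_3 = (12.2 − 3.9)/2 = 4.15 m; q_3 = 0.35 × 0.71 × 4.15 = 1.031 m³/s
w_4 = (19.0 − 10.1)/2 = 4.45 m; q_4 = 0.27 × 0.60 × 4.45 = 0.7209 m³/s
w_5 = (22.7 − 12.2)/2 = 5.25 m; q_5 = 0.22 × 0.31 × 5.25 = 0.3581 m³/s
Stations 1, 6 contribute zero (depth or velocity is 0).
Q = Σ qᵢ = 3.010 m³/s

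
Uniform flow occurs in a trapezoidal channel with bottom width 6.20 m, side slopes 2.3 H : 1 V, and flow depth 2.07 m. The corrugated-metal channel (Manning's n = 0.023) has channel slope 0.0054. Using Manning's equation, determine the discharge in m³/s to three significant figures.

A = (b + z·y)·y = (6.20 + 2.3×2.07)×2.07 = 22.69 m²
P = b + 2y√(1+z²) = 6.20 + 2×2.07×√(1+2.3²) = 16.58 m
R = A/P = 22.69/16.58 = 1.368 m
Q = (1/n)·A·R^(2/3)·S^(1/2) = (1/0.023) × 22.69 × 1.368^(2/3) × 0.0054^(1/2) = 89.34 m³/s

89.3 m³/s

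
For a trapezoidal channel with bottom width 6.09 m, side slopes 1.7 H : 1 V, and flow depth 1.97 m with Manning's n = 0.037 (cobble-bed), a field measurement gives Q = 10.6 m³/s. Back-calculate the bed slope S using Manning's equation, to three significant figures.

A = (b + z·y)·y = (6.09 + 1.7×1.97)×1.97 = 18.59 m²
P = b + 2y√(1+z²) = 6.09 + 2×1.97×√(1+1.7²) = 13.86 m
R = A/P = 18.59/13.86 = 1.342 m
S = (Q·n / (1·A·R^(2/3)))² = (10.6×0.037 / (1×18.59×1.216))² = 0.0003007

0.000301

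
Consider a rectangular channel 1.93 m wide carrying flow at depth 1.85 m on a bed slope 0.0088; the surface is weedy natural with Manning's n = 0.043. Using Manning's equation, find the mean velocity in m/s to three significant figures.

A = b·y = 1.93 × 1.85 = 3.571 m²
P = b + 2y = 1.93 + 2×1.85 = 5.630 m
R = A/P = 3.571/5.630 = 0.6342 m
Q = (1/n)·A·R^(2/3)·S^(1/2) = (1/0.043) × 3.571 × 0.6342^(2/3) × 0.0088^(1/2) = 5.750 m³/s
V = Q/A = 5.750/3.571 = 1.610 m/s

1.61 m/s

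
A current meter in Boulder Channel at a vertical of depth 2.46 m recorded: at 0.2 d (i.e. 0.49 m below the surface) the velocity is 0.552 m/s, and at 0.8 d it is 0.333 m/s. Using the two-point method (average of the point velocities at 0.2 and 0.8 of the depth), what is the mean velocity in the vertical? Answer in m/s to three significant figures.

0.443 m/s

v̄ = (0.552 + 0.333) / 2 = 0.4425 m/s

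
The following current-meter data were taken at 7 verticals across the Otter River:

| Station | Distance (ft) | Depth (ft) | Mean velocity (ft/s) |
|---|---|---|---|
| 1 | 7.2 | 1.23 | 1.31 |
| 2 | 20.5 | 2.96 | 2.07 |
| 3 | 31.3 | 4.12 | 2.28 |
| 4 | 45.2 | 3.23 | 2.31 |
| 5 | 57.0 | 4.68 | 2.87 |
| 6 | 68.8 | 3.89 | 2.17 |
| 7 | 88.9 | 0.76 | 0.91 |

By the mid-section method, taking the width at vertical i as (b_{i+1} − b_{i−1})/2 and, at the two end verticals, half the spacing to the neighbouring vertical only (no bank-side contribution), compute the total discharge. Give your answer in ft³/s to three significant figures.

w_1 = (20.5 − 7.2)/2 = 6.65 ft; q_1 = 1.31 × 1.23 × 6.65 = 10.72 ft³/s
w_2 = (31.3 − 7.2)/2 = 12.05 ft; q_2 = 2.07 × 2.96 × 12.05 = 73.83 ft³/s
w_3 = (45.2 − 20.5)/2 = 12.35 ft; q_3 = 2.28 × 4.12 × 12.35 = 116.0 ft³/s
w_4 = (57.0 − 31.3)/2 = 12.85 ft; q_4 = 2.31 × 3.23 × 12.85 = 95.88 ft³/s
w_5 = (68.8 − 45.2)/2 = 11.8 ft; q_5 = 2.87 × 4.68 × 11.8 = 158.5 ft³/s
w_6 = (88.9 − 57.0)/2 = 15.95 ft; q_6 = 2.17 × 3.89 × 15.95 = 134.6 ft³/s
w_7 = (88.9 − 68.8)/2 = 10.05 ft; q_7 = 0.91 × 0.76 × 10.05 = 6.951 ft³/s
Q = Σ qᵢ = 596.5 ft³/s

597 ft³/s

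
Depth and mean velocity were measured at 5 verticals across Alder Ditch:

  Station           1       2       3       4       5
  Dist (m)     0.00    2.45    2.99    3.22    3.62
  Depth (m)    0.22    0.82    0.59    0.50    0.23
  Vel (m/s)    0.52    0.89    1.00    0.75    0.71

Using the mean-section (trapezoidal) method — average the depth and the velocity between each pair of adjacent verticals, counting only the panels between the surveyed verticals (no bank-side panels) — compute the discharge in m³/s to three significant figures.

1.47 m³/s

Panel 1-2: Δb = 2.45 m, d̄ = (0.22+0.82)/2 = 0.52, v̄ = (0.52+0.89)/2 = 0.705 → q = 2.45×0.52×0.705 = 0.8982 m³/s
Panel 2-3: Δb = 0.54 m, d̄ = (0.82+0.59)/2 = 0.705, v̄ = (0.89+1.00)/2 = 0.945 → q = 0.54×0.705×0.945 = 0.3598 m³/s
Panel 3-4: Δb = 0.23 m, d̄ = (0.59+0.50)/2 = 0.545, v̄ = (1.00+0.75)/2 = 0.875 → q = 0.23×0.545×0.875 = 0.1097 m³/s
Panel 4-5: Δb = 0.4 m, d̄ = (0.50+0.23)/2 = 0.365, v̄ = (0.75+0.71)/2 = 0.73 → q = 0.4×0.365×0.73 = 0.1066 m³/s
Q = Σ q = 1.474 m³/s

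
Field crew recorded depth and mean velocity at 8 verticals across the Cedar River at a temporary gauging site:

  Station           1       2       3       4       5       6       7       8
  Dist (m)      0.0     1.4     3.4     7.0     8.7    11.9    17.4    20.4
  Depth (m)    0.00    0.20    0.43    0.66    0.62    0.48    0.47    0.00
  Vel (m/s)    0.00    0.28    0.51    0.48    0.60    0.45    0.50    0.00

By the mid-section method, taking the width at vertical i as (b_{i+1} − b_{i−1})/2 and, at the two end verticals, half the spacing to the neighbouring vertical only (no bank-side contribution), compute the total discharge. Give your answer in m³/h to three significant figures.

w_2 = (3.4 − 0.0)/2 = 1.7 m; q_2 = 0.28 × 0.20 × 1.7 = 0.09520 m³/s
w_3 = (7.0 − 1.4)/2 = 2.8 m; q_3 = 0.51 × 0.43 × 2.8 = 0.6140 m³/s
w_4 = (8.7 − 3.4)/2 = 2.65 m; q_4 = 0.48 × 0.66 × 2.65 = 0.8395 m³/s
w_5 = (11.9 − 7.0)/2 = 2.45 m; q_5 = 0.60 × 0.62 × 2.45 = 0.9114 m³/s
w_6 = (17.4 − 8.7)/2 = 4.35 m; q_6 = 0.45 × 0.48 × 4.35 = 0.9396 m³/s
w_7 = (20.4 − 11.9)/2 = 4.25 m; q_7 = 0.50 × 0.47 × 4.25 = 0.9988 m³/s
Stations 1, 8 contribute zero (depth or velocity is 0).
Q = Σ qᵢ = 4.399 m³/s
= 4.399 × 3600 = 15830 m³/h

15800 m³/h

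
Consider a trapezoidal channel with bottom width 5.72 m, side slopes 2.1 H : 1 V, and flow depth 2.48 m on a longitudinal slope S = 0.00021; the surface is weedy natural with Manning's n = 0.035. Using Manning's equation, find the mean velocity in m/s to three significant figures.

0.559 m/s

A = (b + z·y)·y = (5.72 + 2.1×2.48)×2.48 = 27.10 m²
P = b + 2y√(1+z²) = 5.72 + 2×2.48×√(1+2.1²) = 17.26 m
R = A/P = 27.10/17.26 = 1.570 m
Q = (1/n)·A·R^(2/3)·S^(1/2) = (1/0.035) × 27.10 × 1.570^(2/3) × 0.00021^(1/2) = 15.16 m³/s
V = Q/A = 15.16/27.10 = 0.5594 m/s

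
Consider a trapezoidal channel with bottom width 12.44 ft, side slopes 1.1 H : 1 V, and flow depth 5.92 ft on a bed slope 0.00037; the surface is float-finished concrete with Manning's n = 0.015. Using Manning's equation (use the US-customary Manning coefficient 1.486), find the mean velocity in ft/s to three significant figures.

A = (b + z·y)·y = (12.44 + 1.1×5.92)×5.92 = 112.2 ft²
P = b + 2y√(1+z²) = 12.44 + 2×5.92×√(1+1.1²) = 30.04 ft
R = A/P = 112.2/30.04 = 3.735 ft
Q = (1.486/n)·A·R^(2/3)·S^(1/2) = (1.486/0.015) × 112.2 × 3.735^(2/3) × 0.00037^(1/2) = 514.6 ft³/s
V = Q/A = 514.6/112.2 = 4.587 ft/s

4.59 ft/s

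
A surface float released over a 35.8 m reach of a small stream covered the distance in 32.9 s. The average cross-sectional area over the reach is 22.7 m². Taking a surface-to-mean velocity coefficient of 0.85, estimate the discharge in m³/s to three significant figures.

v_surface = L / t̄ = 35.8 / 32.9 = 1.088 m/s
v_mean = 0.85 × 1.088 = 0.9249 m/s
Q = A × v_mean = 22.7 × 0.9249 = 21.00 m³/s

21.0 m³/s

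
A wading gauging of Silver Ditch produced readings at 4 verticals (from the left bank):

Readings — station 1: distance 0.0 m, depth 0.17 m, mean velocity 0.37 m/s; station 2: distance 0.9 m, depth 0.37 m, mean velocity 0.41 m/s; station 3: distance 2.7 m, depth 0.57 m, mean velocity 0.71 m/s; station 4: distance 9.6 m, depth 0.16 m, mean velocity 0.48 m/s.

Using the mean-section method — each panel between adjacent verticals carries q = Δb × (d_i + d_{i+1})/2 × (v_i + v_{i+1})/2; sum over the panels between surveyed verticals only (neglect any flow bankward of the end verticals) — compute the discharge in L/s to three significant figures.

Panel 1-2: Δb = 0.9 m, d̄ = (0.17+0.37)/2 = 0.27, v̄ = (0.37+0.41)/2 = 0.39 → q = 0.9×0.27×0.39 = 0.09477 m³/s
Panel 2-3: Δb = 1.8 m, d̄ = (0.37+0.57)/2 = 0.47, v̄ = (0.41+0.71)/2 = 0.56 → q = 1.8×0.47×0.56 = 0.4738 m³/s
Panel 3-4: Δb = 6.9 m, d̄ = (0.57+0.16)/2 = 0.365, v̄ = (0.71+0.48)/2 = 0.595 → q = 6.9×0.365×0.595 = 1.499 m³/s
Q = Σ q = 2.067 m³/s
= 2.067 × 1000 = 2067 L/s

2070 L/s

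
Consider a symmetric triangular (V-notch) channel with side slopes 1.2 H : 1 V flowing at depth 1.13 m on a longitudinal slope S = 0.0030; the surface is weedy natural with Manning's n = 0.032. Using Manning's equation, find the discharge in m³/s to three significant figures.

A = z·y² = 1.2×1.13² = 1.532 m²
P = 2y√(1+z²) = 2×1.13×√(1+1.2²) = 3.530 m
R = A/P = 1.532/3.530 = 0.4340 m
Q = (1/n)·A·R^(2/3)·S^(1/2) = (1/0.032) × 1.532 × 0.4340^(2/3) × 0.0030^(1/2) = 1.504 m³/s

1.50 m³/s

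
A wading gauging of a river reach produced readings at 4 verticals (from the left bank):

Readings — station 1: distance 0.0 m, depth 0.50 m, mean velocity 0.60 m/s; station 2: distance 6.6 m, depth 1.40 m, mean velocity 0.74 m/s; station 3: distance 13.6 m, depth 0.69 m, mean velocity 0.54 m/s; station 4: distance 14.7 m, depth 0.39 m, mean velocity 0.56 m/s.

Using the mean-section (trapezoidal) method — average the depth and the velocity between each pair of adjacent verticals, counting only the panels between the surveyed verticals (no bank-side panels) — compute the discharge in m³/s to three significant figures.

9.21 m³/s

Panel 1-2: Δb = 6.6 m, d̄ = (0.50+1.40)/2 = 0.95, v̄ = (0.60+0.74)/2 = 0.67 → q = 6.6×0.95×0.67 = 4.201 m³/s
Panel 2-3: Δb = 7 m, d̄ = (1.40+0.69)/2 = 1.045, v̄ = (0.74+0.54)/2 = 0.64 → q = 7×1.045×0.64 = 4.682 m³/s
Panel 3-4: Δb = 1.1 m, d̄ = (0.69+0.39)/2 = 0.54, v̄ = (0.54+0.56)/2 = 0.55 → q = 1.1×0.54×0.55 = 0.3267 m³/s
Q = Σ q = 9.209 m³/s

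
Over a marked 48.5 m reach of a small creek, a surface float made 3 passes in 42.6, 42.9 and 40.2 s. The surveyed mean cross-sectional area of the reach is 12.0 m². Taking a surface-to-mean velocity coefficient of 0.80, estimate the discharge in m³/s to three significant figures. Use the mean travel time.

11.1 m³/s

t̄ = (42.6 + 42.9 + 40.2) / 3 = 41.9 s
v_surface = L / t̄ = 48.5 / 41.9 = 1.158 m/s
v_mean = 0.80 × 1.158 = 0.9260 m/s
Q = A × v_mean = 12.0 × 0.9260 = 11.11 m³/s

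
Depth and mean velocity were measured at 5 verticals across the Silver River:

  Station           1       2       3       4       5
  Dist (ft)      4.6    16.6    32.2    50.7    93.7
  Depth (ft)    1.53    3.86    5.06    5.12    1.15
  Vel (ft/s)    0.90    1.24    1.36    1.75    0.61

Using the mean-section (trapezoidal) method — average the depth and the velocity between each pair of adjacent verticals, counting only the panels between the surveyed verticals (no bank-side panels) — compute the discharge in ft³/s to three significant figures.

431 ft³/s

Panel 1-2: Δb = 12 ft, d̄ = (1.53+3.86)/2 = 2.695, v̄ = (0.90+1.24)/2 = 1.07 → q = 12×2.695×1.07 = 34.60 ft³/s
Panel 2-3: Δb = 15.6 ft, d̄ = (3.86+5.06)/2 = 4.46, v̄ = (1.24+1.36)/2 = 1.3 → q = 15.6×4.46×1.3 = 90.45 ft³/s
Panel 3-4: Δb = 18.5 ft, d̄ = (5.06+5.12)/2 = 5.09, v̄ = (1.36+1.75)/2 = 1.555 → q = 18.5×5.09×1.555 = 146.4 ft³/s
Panel 4-5: Δb = 43 ft, d̄ = (5.12+1.15)/2 = 3.135, v̄ = (1.75+0.61)/2 = 1.18 → q = 43×3.135×1.18 = 159.1 ft³/s
Q = Σ q = 430.5 ft³/s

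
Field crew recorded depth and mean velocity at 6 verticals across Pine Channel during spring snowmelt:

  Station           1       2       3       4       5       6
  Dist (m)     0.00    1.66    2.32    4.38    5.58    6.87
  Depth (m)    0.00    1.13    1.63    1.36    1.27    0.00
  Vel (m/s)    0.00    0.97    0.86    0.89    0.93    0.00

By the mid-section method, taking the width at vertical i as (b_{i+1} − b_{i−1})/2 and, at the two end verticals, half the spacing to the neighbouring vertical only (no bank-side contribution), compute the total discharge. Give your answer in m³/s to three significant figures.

w_2 = (2.32 − 0.00)/2 = 1.16 m; q_2 = 0.97 × 1.13 × 1.16 = 1.271 m³/s
w_3 = (4.38 − 1.66)/2 = 1.36 m; q_3 = 0.86 × 1.63 × 1.36 = 1.906 m³/s
w_4 = (5.58 − 2.32)/2 = 1.63 m; q_4 = 0.89 × 1.36 × 1.63 = 1.973 m³/s
w_5 = (6.87 − 4.38)/2 = 1.245 m; q_5 = 0.93 × 1.27 × 1.245 = 1.470 m³/s
Stations 1, 6 contribute zero (depth or velocity is 0).
Q = Σ qᵢ = 6.621 m³/s

6.62 m³/s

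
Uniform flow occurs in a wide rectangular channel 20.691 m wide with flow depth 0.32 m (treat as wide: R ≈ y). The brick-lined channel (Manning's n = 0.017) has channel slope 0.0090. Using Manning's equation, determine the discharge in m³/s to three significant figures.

17.3 m³/s

A = b·y = 20.691 × 0.32 = 6.621 m²
Wide channel: R ≈ y = 0.32 m
Q = (1/n)·A·R^(2/3)·S^(1/2) = (1/0.017) × 6.621 × 0.3200^(2/3) × 0.0090^(1/2) = 17.29 m³/s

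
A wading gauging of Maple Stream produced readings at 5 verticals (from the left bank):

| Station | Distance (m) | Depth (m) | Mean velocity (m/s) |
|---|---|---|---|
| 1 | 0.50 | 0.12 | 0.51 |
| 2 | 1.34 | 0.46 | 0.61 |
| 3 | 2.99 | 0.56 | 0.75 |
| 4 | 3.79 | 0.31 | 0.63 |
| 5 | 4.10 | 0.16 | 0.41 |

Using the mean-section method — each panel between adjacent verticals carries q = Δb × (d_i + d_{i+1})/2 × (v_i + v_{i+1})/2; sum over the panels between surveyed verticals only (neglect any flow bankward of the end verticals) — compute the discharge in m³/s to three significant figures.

0.987 m³/s

Panel 1-2: Δb = 0.84 m, d̄ = (0.12+0.46)/2 = 0.29, v̄ = (0.51+0.61)/2 = 0.56 → q = 0.84×0.29×0.56 = 0.1364 m³/s
Panel 2-3: Δb = 1.65 m, d̄ = (0.46+0.56)/2 = 0.51, v̄ = (0.61+0.75)/2 = 0.68 → q = 1.65×0.51×0.68 = 0.5722 m³/s
Panel 3-4: Δb = 0.8 m, d̄ = (0.56+0.31)/2 = 0.435, v̄ = (0.75+0.63)/2 = 0.69 → q = 0.8×0.435×0.69 = 0.2401 m³/s
Panel 4-5: Δb = 0.31 m, d̄ = (0.31+0.16)/2 = 0.235, v̄ = (0.63+0.41)/2 = 0.52 → q = 0.31×0.235×0.52 = 0.03788 m³/s
Q = Σ q = 0.9866 m³/s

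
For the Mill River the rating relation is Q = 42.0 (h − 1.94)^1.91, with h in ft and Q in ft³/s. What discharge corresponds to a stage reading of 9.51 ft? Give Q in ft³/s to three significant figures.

Q = 42.0 × (9.51 − 1.94)^1.91 = 42.0 × 7.57^1.91 = 2006 ft³/s

2010 ft³/s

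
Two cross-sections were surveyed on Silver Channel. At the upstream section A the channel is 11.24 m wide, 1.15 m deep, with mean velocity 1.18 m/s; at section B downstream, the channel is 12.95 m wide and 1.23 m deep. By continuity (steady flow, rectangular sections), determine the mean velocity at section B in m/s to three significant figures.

Q = A₁V₁ = (11.24×1.15) × 1.18 = 15.25 m³/s
A₂ = 12.95 × 1.23 = 15.93 m²
V₂ = Q/A₂ = 15.25/15.93 = 0.9576 m/s

0.958 m/s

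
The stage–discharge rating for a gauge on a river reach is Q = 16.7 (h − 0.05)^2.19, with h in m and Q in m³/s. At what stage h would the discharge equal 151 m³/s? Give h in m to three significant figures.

2.78 m

h − h₀ = (Q/C)^(1/b) = (151/16.7)^(1/2.19) = 2.733 m
h = 0.05 + 2.733 = 2.783 m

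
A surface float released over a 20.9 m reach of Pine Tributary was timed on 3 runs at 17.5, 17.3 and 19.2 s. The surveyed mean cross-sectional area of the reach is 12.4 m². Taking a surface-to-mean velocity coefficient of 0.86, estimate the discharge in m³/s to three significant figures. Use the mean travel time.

t̄ = (17.5 + 17.3 + 19.2) / 3 = 18 s
v_surface = L / t̄ = 20.9 / 18 = 1.161 m/s
v_mean = 0.86 × 1.161 = 0.9986 m/s
Q = A × v_mean = 12.4 × 0.9986 = 12.38 m³/s

12.4 m³/s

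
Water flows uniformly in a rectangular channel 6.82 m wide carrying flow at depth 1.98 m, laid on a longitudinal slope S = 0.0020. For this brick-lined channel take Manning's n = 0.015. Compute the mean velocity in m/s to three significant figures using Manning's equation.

3.46 m/s

A = b·y = 6.82 × 1.98 = 13.50 m²
P = b + 2y = 6.82 + 2×1.98 = 10.78 m
R = A/P = 13.50/10.78 = 1.253 m
Q = (1/n)·A·R^(2/3)·S^(1/2) = (1/0.015) × 13.50 × 1.253^(2/3) × 0.0020^(1/2) = 46.78 m³/s
V = Q/A = 46.78/13.50 = 3.465 m/s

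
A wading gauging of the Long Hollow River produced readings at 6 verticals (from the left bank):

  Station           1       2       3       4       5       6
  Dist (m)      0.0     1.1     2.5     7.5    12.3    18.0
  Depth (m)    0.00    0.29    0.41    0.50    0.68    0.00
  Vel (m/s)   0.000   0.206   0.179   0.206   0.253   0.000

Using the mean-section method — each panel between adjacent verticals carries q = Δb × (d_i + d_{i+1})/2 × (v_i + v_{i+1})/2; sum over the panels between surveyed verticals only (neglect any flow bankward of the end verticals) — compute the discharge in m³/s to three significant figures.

1.44 m³/s

Panel 1-2: Δb = 1.1 m, d̄ = (0.00+0.29)/2 = 0.145, v̄ = (0.000+0.206)/2 = 0.103 → q = 1.1×0.145×0.103 = 0.01643 m³/s
Panel 2-3: Δb = 1.4 m, d̄ = (0.29+0.41)/2 = 0.35, v̄ = (0.206+0.179)/2 = 0.1925 → q = 1.4×0.35×0.1925 = 0.09433 m³/s
Panel 3-4: Δb = 5 m, d̄ = (0.41+0.50)/2 = 0.455, v̄ = (0.179+0.206)/2 = 0.1925 → q = 5×0.455×0.1925 = 0.4379 m³/s
Panel 4-5: Δb = 4.8 m, d̄ = (0.50+0.68)/2 = 0.59, v̄ = (0.206+0.253)/2 = 0.2295 → q = 4.8×0.59×0.2295 = 0.6499 m³/s
Panel 5-6: Δb = 5.7 m, d̄ = (0.68+0.00)/2 = 0.34, v̄ = (0.253+0.000)/2 = 0.1265 → q = 5.7×0.34×0.1265 = 0.2452 m³/s
Q = Σ q = 1.444 m³/s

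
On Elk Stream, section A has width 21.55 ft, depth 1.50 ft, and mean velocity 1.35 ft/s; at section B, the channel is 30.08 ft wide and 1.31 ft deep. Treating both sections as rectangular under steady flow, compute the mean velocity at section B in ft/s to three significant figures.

Q = A₁V₁ = (21.55×1.50) × 1.35 = 43.64 ft³/s
A₂ = 30.08 × 1.31 = 39.40 ft²
V₂ = Q/A₂ = 43.64/39.40 = 1.107 ft/s

1.11 ft/s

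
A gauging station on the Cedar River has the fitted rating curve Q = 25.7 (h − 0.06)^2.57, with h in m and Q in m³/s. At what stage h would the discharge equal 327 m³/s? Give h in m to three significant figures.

h − h₀ = (Q/C)^(1/b) = (327/25.7)^(1/2.57) = 2.690 m
h = 0.06 + 2.690 = 2.750 m

2.75 m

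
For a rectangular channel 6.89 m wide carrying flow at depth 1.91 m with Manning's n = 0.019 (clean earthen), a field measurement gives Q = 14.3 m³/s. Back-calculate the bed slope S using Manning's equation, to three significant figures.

0.000324

A = b·y = 6.89 × 1.91 = 13.16 m²
P = b + 2y = 6.89 + 2×1.91 = 10.71 m
R = A/P = 13.16/10.71 = 1.229 m
S = (Q·n / (1·A·R^(2/3)))² = (14.3×0.019 / (1×13.16×1.147))² = 0.0003239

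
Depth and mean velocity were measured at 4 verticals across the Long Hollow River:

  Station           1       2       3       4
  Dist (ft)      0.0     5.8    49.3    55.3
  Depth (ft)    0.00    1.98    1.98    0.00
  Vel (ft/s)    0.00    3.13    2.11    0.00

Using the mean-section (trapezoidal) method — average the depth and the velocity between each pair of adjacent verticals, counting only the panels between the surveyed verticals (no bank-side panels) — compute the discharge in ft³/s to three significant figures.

241 ft³/s

Panel 1-2: Δb = 5.8 ft, d̄ = (0.00+1.98)/2 = 0.99, v̄ = (0.00+3.13)/2 = 1.565 → q = 5.8×0.99×1.565 = 8.986 ft³/s
Panel 2-3: Δb = 43.5 ft, d̄ = (1.98+1.98)/2 = 1.98, v̄ = (3.13+2.11)/2 = 2.62 → q = 43.5×1.98×2.62 = 225.7 ft³/s
Panel 3-4: Δb = 6 ft, d̄ = (1.98+0.00)/2 = 0.99, v̄ = (2.11+0.00)/2 = 1.055 → q = 6×0.99×1.055 = 6.267 ft³/s
Q = Σ q = 240.9 ft³/s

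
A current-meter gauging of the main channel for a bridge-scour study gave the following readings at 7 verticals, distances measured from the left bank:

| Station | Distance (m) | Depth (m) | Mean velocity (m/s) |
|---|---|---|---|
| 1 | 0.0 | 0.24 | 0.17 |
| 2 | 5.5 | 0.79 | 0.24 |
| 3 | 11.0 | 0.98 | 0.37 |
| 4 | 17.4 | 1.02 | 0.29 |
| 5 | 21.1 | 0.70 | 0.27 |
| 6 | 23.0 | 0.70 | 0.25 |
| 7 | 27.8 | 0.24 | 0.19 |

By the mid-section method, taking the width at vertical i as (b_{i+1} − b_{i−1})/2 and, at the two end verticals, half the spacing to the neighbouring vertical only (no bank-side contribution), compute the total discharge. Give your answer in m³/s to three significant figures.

w_1 = (5.5 − 0.0)/2 = 2.75 m; q_1 = 0.17 × 0.24 × 2.75 = 0.1122 m³/s
w_2 = (11.0 − 0.0)/2 = 5.5 m; q_2 = 0.24 × 0.79 × 5.5 = 1.043 m³/s
w_3 = (17.4 − 5.5)/2 = 5.95 m; q_3 = 0.37 × 0.98 × 5.95 = 2.157 m³/s
w_4 = (21.1 − 11.0)/2 = 5.05 m; q_4 = 0.29 × 1.02 × 5.05 = 1.494 m³/s
w_5 = (23.0 − 17.4)/2 = 2.8 m; q_5 = 0.27 × 0.70 × 2.8 = 0.5292 m³/s
w_6 = (27.8 − 21.1)/2 = 3.35 m; q_6 = 0.25 × 0.70 × 3.35 = 0.5863 m³/s
w_7 = (27.8 − 23.0)/2 = 2.4 m; q_7 = 0.19 × 0.24 × 2.4 = 0.1094 m³/s
Q = Σ qᵢ = 6.031 m³/s

6.03 m³/s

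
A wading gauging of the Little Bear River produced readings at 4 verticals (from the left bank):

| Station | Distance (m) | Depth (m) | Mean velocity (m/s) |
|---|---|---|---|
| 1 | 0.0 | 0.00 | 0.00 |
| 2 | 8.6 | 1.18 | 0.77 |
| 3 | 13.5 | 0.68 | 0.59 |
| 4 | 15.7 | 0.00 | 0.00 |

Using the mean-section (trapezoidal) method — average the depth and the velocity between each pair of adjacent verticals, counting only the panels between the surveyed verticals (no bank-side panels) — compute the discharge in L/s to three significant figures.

5270 L/s

Panel 1-2: Δb = 8.6 m, d̄ = (0.00+1.18)/2 = 0.59, v̄ = (0.00+0.77)/2 = 0.385 → q = 8.6×0.59×0.385 = 1.953 m³/s
Panel 2-3: Δb = 4.9 m, d̄ = (1.18+0.68)/2 = 0.93, v̄ = (0.77+0.59)/2 = 0.68 → q = 4.9×0.93×0.68 = 3.099 m³/s
Panel 3-4: Δb = 2.2 m, d̄ = (0.68+0.00)/2 = 0.34, v̄ = (0.59+0.00)/2 = 0.295 → q = 2.2×0.34×0.295 = 0.2207 m³/s
Q = Σ q = 5.273 m³/s
= 5.273 × 1000 = 5273 L/s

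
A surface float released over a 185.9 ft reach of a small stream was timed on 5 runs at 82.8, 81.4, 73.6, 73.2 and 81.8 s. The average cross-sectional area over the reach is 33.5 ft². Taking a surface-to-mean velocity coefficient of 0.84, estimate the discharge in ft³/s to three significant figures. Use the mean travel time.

t̄ = (82.8 + 81.4 + 73.6 + 73.2 + 81.8) / 5 = 78.56 s
v_surface = L / t̄ = 185.9 / 78.56 = 2.366 ft/s
v_mean = 0.84 × 2.366 = 1.988 ft/s
Q = A × v_mean = 33.5 × 1.988 = 66.59 ft³/s

66.6 ft³/s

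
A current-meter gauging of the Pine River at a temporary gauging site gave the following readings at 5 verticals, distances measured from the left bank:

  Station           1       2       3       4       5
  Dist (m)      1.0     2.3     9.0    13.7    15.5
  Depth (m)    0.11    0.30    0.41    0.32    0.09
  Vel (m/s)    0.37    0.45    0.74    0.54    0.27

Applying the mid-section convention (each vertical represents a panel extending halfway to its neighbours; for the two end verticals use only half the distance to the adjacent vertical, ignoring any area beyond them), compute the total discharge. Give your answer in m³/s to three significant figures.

2.88 m³/s

w_1 = (2.3 − 1.0)/2 = 0.65 m; q_1 = 0.37 × 0.11 × 0.65 = 0.02646 m³/s
w_2 = (9.0 − 1.0)/2 = 4 m; q_2 = 0.45 × 0.30 × 4 = 0.5400 m³/s
w_3 = (13.7 − 2.3)/2 = 5.7 m; q_3 = 0.74 × 0.41 × 5.7 = 1.729 m³/s
w_4 = (15.5 − 9.0)/2 = 3.25 m; q_4 = 0.54 × 0.32 × 3.25 = 0.5616 m³/s
w_5 = (15.5 − 13.7)/2 = 0.9 m; q_5 = 0.27 × 0.09 × 0.9 = 0.02187 m³/s
Q = Σ qᵢ = 2.879 m³/s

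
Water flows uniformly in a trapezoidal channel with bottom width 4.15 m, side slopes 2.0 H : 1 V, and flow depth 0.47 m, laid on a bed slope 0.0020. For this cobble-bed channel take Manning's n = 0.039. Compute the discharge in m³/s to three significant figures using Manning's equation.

1.45 m³/s

A = (b + z·y)·y = (4.15 + 2.0×0.47)×0.47 = 2.392 m²
P = b + 2y√(1+z²) = 4.15 + 2×0.47×√(1+2.0²) = 6.252 m
R = A/P = 2.392/6.252 = 0.3827 m
Q = (1/n)·A·R^(2/3)·S^(1/2) = (1/0.039) × 2.392 × 0.3827^(2/3) × 0.0020^(1/2) = 1.446 m³/s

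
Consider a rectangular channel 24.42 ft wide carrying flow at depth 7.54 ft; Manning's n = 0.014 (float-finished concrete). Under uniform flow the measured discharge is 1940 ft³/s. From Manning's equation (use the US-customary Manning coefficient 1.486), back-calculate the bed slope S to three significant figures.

0.00127

A = b·y = 24.42 × 7.54 = 184.1 ft²
P = b + 2y = 24.42 + 2×7.54 = 39.50 ft
R = A/P = 184.1/39.50 = 4.661 ft
S = (Q·n / (1.486·A·R^(2/3)))² = (1940×0.014 / (1.486×184.1×2.790))² = 0.001265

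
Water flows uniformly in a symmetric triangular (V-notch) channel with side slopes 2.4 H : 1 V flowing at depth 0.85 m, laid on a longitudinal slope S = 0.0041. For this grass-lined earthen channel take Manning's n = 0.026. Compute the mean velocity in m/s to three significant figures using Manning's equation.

A = z·y² = 2.4×0.85² = 1.734 m²
P = 2y√(1+z²) = 2×0.85×√(1+2.4²) = 4.420 m
R = A/P = 1.734/4.420 = 0.3923 m
Q = (1/n)·A·R^(2/3)·S^(1/2) = (1/0.026) × 1.734 × 0.3923^(2/3) × 0.0041^(1/2) = 2.289 m³/s
V = Q/A = 2.289/1.734 = 1.320 m/s

1.32 m/s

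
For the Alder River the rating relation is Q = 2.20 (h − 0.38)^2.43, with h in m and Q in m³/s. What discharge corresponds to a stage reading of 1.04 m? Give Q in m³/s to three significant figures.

Q = 2.20 × (1.04 − 0.38)^2.43 = 2.20 × 0.66^2.43 = 0.8015 m³/s

0.802 m³/s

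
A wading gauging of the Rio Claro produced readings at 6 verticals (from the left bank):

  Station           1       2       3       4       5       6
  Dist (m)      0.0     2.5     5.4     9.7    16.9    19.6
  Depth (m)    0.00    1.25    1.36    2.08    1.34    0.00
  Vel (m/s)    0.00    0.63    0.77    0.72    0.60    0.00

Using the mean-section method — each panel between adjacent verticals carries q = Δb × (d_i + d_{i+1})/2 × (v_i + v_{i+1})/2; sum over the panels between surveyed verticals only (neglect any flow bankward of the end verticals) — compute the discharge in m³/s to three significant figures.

Panel 1-2: Δb = 2.5 m, d̄ = (0.00+1.25)/2 = 0.625, v̄ = (0.00+0.63)/2 = 0.315 → q = 2.5×0.625×0.315 = 0.4922 m³/s
Panel 2-3: Δb = 2.9 m, d̄ = (1.25+1.36)/2 = 1.305, v̄ = (0.63+0.77)/2 = 0.7 → q = 2.9×1.305×0.7 = 2.649 m³/s
Panel 3-4: Δb = 4.3 m, d̄ = (1.36+2.08)/2 = 1.72, v̄ = (0.77+0.72)/2 = 0.745 → q = 4.3×1.72×0.745 = 5.510 m³/s
Panel 4-5: Δb = 7.2 m, d̄ = (2.08+1.34)/2 = 1.71, v̄ = (0.72+0.60)/2 = 0.66 → q = 7.2×1.71×0.66 = 8.126 m³/s
Panel 5-6: Δb = 2.7 m, d̄ = (1.34+0.00)/2 = 0.67, v̄ = (0.60+0.00)/2 = 0.3 → q = 2.7×0.67×0.3 = 0.5427 m³/s
Q = Σ q = 17.32 m³/s

17.3 m³/s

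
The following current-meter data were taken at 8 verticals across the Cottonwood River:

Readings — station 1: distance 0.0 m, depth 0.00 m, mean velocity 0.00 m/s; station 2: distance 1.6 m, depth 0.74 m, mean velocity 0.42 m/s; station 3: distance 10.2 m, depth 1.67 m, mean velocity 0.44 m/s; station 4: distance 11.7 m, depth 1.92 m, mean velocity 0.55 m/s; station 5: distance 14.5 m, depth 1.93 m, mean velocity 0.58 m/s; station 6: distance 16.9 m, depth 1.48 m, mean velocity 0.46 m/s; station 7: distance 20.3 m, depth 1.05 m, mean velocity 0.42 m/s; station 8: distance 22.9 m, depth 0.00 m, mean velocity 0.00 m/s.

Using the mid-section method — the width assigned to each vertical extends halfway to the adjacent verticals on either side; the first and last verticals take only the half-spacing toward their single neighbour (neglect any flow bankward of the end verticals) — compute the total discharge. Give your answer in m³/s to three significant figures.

13.8 m³/s

w_2 = (10.2 − 0.0)/2 = 5.1 m; q_2 = 0.42 × 0.74 × 5.1 = 1.585 m³/s
w_3 = (11.7 − 1.6)/2 = 5.05 m; q_3 = 0.44 × 1.67 × 5.05 = 3.711 m³/s
w_4 = (14.5 − 10.2)/2 = 2.15 m; q_4 = 0.55 × 1.92 × 2.15 = 2.270 m³/s
w_5 = (16.9 − 11.7)/2 = 2.6 m; q_5 = 0.58 × 1.93 × 2.6 = 2.910 m³/s
w_6 = (20.3 − 14.5)/2 = 2.9 m; q_6 = 0.46 × 1.48 × 2.9 = 1.974 m³/s
w_7 = (22.9 − 16.9)/2 = 3 m; q_7 = 0.42 × 1.05 × 3 = 1.323 m³/s
Stations 1, 8 contribute zero (depth or velocity is 0).
Q = Σ qᵢ = 13.77 m³/s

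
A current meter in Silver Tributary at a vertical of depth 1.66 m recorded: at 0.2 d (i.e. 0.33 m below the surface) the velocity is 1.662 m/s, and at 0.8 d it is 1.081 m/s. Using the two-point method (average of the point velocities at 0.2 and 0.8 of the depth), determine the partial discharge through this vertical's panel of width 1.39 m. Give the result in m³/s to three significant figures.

3.16 m³/s

v̄ = (1.662 + 1.081) / 2 = 1.372 m/s
q = v̄ × d × w = 1.372 × 1.66 × 1.39 = 3.165 m³/s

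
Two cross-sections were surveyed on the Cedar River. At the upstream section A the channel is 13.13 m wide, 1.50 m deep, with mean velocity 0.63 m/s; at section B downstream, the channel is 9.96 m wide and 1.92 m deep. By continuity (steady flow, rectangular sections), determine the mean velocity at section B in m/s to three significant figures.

Q = A₁V₁ = (13.13×1.50) × 0.63 = 12.41 m³/s
A₂ = 9.96 × 1.92 = 19.12 m²
V₂ = Q/A₂ = 12.41/19.12 = 0.6488 m/s

0.649 m/s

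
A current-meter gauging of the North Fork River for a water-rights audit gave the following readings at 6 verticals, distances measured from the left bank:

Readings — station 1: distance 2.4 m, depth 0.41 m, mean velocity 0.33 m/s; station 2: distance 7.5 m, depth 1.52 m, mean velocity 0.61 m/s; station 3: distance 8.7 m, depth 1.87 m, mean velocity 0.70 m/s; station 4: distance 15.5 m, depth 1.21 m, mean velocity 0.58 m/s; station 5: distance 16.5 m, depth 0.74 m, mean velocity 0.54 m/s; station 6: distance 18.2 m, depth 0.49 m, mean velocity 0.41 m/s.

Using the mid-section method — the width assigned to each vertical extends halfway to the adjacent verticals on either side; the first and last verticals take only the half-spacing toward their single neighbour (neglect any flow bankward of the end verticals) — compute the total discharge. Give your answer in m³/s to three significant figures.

11.9 m³/s

w_1 = (7.5 − 2.4)/2 = 2.55 m; q_1 = 0.33 × 0.41 × 2.55 = 0.3450 m³/s
w_2 = (8.7 − 2.4)/2 = 3.15 m; q_2 = 0.61 × 1.52 × 3.15 = 2.921 m³/s
w_3 = (15.5 − 7.5)/2 = 4 m; q_3 = 0.70 × 1.87 × 4 = 5.236 m³/s
w_4 = (16.5 − 8.7)/2 = 3.9 m; q_4 = 0.58 × 1.21 × 3.9 = 2.737 m³/s
w_5 = (18.2 − 15.5)/2 = 1.35 m; q_5 = 0.54 × 0.74 × 1.35 = 0.5395 m³/s
w_6 = (18.2 − 16.5)/2 = 0.85 m; q_6 = 0.41 × 0.49 × 0.85 = 0.1708 m³/s
Q = Σ qᵢ = 11.95 m³/s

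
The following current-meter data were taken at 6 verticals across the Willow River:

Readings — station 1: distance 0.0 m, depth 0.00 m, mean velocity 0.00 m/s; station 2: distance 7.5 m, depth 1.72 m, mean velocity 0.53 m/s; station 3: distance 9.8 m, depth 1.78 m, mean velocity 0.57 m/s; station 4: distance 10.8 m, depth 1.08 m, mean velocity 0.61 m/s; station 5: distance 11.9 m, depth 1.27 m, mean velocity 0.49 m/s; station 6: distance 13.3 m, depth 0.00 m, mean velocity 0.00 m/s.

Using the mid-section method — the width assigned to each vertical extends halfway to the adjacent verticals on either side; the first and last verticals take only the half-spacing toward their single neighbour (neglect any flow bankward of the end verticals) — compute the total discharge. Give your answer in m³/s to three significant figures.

7.61 m³/s

w_2 = (9.8 − 0.0)/2 = 4.9 m; q_2 = 0.53 × 1.72 × 4.9 = 4.467 m³/s
w_3 = (10.8 − 7.5)/2 = 1.65 m; q_3 = 0.57 × 1.78 × 1.65 = 1.674 m³/s
w_4 = (11.9 − 9.8)/2 = 1.05 m; q_4 = 0.61 × 1.08 × 1.05 = 0.6917 m³/s
w_5 = (13.3 − 10.8)/2 = 1.25 m; q_5 = 0.49 × 1.27 × 1.25 = 0.7779 m³/s
Stations 1, 6 contribute zero (depth or velocity is 0).
Q = Σ qᵢ = 7.611 m³/s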